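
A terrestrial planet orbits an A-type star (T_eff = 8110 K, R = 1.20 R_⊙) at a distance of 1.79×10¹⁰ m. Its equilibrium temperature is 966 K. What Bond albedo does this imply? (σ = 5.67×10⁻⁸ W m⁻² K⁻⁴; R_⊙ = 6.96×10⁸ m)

A ≈ 0.63

R_⋆ = 1.20 × 6.96×10⁸ = 8.35×10⁸ m.
L = 4πR_⋆²σT_⋆⁴ = 4π(8.35×10⁸)² × 5.67×10⁻⁸ × (8110)⁴ = 2.15×10²⁷ W.
S = L/(4πd²) = 5.34×10⁵ W m⁻².
From T_eq⁴ = S(1−A)/(4σ): 1−A = 4σT_eq⁴/S.
1−A = 4 × 5.67×10⁻⁸ × (966)⁴ / 5.34×10⁵ = 0.370.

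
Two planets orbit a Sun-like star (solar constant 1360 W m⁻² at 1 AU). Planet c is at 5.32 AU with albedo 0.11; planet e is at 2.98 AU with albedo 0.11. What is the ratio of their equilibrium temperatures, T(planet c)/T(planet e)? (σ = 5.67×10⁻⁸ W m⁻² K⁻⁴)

T₁/T₂ ≈ 0.748

T_eq = [S₀(1−A)/(4σd²)]^(1/4), so T ∝ (1−A)^(1/4) / √d.
T₁ = [1360×0.89/(4×5.67×10⁻⁸×5.32²)]^(1/4) = 117.18 K.
T₂ = [1360×0.89/(4×5.67×10⁻⁸×2.98²)]^(1/4) = 156.57 K.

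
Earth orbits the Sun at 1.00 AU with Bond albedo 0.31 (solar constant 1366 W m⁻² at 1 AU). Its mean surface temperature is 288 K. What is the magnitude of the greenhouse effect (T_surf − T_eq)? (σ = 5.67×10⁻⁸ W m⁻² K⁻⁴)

S = 1366/1.00² = 1366 W m⁻².
T_eq = [S(1−A)/(4σ)]^(1/4) = [1366×0.69/(4×5.67×10⁻⁸)]^(1/4) = 253.9 K.
ΔT = T_surf − T_eq = 288 − 253.9.

ΔT ≈ 34.1 K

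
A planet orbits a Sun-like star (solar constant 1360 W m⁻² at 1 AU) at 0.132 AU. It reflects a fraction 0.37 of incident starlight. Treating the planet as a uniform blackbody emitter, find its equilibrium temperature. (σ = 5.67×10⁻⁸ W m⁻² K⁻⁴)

T_eq ≈ 682 K

Flux at 0.132 AU: S = 1360/0.132² = 7.81×10⁴ W m⁻².
Energy balance: absorbed = emitted ⇒ πR²·S(1−A) = 4πR²·σT_eq⁴, so T_eq⁴ = S(1−A)/(4σ).
T_eq = [7.81×10⁴ × 0.63 / (4 × 5.67×10⁻⁸)]^(1/4) = (2.17×10¹¹)^(1/4) = 682 K.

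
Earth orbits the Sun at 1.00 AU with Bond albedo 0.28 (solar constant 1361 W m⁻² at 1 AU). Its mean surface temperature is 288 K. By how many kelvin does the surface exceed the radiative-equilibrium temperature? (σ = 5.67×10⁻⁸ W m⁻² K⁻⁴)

S = 1361/1.00² = 1361 W m⁻².
T_eq = [S(1−A)/(4σ)]^(1/4) = [1361×0.72/(4×5.67×10⁻⁸)]^(1/4) = 256.4 K.
ΔT = T_surf − T_eq = 288 − 256.4.

ΔT ≈ 31.6 K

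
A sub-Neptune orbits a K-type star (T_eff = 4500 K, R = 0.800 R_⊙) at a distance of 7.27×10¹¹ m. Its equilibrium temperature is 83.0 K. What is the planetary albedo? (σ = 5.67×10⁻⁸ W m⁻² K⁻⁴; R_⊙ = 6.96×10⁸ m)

A ≈ 0.21

R_⋆ = 0.800 × 6.96×10⁸ = 5.57×10⁸ m.
L = 4πR_⋆²σT_⋆⁴ = 4π(5.57×10⁸)² × 5.67×10⁻⁸ × (4500)⁴ = 9.06×10²⁵ W.
S = L/(4πd²) = 13.6 W m⁻².
From T_eq⁴ = S(1−A)/(4σ): 1−A = 4σT_eq⁴/S.
1−A = 4 × 5.67×10⁻⁸ × (83.0)⁴ / 13.6 = 0.789.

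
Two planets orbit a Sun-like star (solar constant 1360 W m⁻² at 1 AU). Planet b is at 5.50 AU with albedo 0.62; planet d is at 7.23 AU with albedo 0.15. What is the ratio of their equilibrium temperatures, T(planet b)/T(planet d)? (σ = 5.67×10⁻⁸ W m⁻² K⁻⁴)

T_eq = [S₀(1−A)/(4σd²)]^(1/4), so T ∝ (1−A)^(1/4) / √d.
T₁ = [1360×0.38/(4×5.67×10⁻⁸×5.50²)]^(1/4) = 93.16 K.
T₂ = [1360×0.85/(4×5.67×10⁻⁸×7.23²)]^(1/4) = 99.37 K.

T₁/T₂ ≈ 0.938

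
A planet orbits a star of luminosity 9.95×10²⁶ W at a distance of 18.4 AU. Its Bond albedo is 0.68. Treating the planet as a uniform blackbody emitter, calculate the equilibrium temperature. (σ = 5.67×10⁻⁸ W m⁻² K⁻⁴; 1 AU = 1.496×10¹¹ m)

T_eq ≈ 62.0 K

d = 18.4 AU = 2.75×10¹² m.
Flux: S = L/(4πd²) = 9.95×10²⁶/(4π×(2.75×10¹²)²) = 10.4 W m⁻².
Energy balance: absorbed = emitted ⇒ πR²·S(1−A) = 4πR²·σT_eq⁴, so T_eq⁴ = S(1−A)/(4σ).
T_eq = [10.4 × 0.32 / (4 × 5.67×10⁻⁸)]^(1/4) = (1.47×10⁷)^(1/4) = 62.0 K.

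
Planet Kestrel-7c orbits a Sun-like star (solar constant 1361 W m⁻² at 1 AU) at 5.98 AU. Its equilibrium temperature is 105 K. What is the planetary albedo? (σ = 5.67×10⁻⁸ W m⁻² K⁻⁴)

Flux at 5.98 AU: S = 1361/5.98² = 38.1 W m⁻².
From T_eq⁴ = S(1−A)/(4σ): 1−A = 4σT_eq⁴/S.
1−A = 4 × 5.67×10⁻⁸ × (105)⁴ / 38.1 = 0.724.

A ≈ 0.28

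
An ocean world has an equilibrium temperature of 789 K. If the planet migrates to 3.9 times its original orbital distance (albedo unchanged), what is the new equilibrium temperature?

T_eq ∝ L^(1/4) · d^(−1/2).
T′ = 789 / 3.9^(1/2) = 400 K.

T_eq ≈ 400 K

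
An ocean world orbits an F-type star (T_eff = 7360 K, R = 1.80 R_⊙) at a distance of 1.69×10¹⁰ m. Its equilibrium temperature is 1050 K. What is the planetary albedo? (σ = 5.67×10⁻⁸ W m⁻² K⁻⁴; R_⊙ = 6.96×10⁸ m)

R_⋆ = 1.80 × 6.96×10⁸ = 1.25×10⁹ m.
L = 4πR_⋆²σT_⋆⁴ = 4π(1.25×10⁹)² × 5.67×10⁻⁸ × (7360)⁴ = 3.28×10²⁷ W.
S = L/(4πd²) = 9.14×10⁵ W m⁻².
From T_eq⁴ = S(1−A)/(4σ): 1−A = 4σT_eq⁴/S.
1−A = 4 × 5.67×10⁻⁸ × (1050)⁴ / 9.14×10⁵ = 0.302.

A ≈ 0.70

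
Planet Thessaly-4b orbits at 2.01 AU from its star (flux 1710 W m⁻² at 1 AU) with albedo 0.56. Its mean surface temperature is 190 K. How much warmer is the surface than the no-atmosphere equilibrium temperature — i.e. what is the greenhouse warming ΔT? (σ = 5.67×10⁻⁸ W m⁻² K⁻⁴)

S = 1710/2.01² = 423.3 W m⁻².
T_eq = [S(1−A)/(4σ)]^(1/4) = [423.3×0.44/(4×5.67×10⁻⁸)]^(1/4) = 169.3 K.
ΔT = T_surf − T_eq = 190 − 169.3.

ΔT ≈ 20.7 K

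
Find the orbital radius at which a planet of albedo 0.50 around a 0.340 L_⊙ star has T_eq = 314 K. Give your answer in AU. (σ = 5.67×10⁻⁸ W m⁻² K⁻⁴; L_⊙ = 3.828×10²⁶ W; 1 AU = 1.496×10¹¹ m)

L = 0.340 × 3.828×10²⁶ = 1.30×10²⁶ W.
From T_eq⁴ = L(1−A)/(16πσd²): d = √[L(1−A)/(16πσT_eq⁴)].
d = √[1.30×10²⁶ × 0.50 / (16π × 5.67×10⁻⁸ × (314)⁴)] = 4.85×10¹⁰ m = 0.324 AU.

d ≈ 0.324 AU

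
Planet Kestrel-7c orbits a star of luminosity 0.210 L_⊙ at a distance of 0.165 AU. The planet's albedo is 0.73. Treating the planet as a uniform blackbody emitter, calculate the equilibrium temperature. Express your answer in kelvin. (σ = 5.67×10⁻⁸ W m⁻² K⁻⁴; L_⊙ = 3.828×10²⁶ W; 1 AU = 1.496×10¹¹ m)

d = 0.165 AU = 2.47×10¹⁰ m.
L = 0.210 × 3.828×10²⁶ = 8.04×10²⁵ W.
Flux: S = L/(4πd²) = 8.04×10²⁵/(4π×(2.47×10¹⁰)²) = 1.05×10⁴ W m⁻².
Energy balance: absorbed = emitted ⇒ πR²·S(1−A) = 4πR²·σT_eq⁴, so T_eq⁴ = S(1−A)/(4σ).
T_eq = [1.05×10⁴ × 0.27 / (4 × 5.67×10⁻⁸)]^(1/4) = (1.25×10¹⁰)^(1/4) = 334 K.

T_eq ≈ 334 K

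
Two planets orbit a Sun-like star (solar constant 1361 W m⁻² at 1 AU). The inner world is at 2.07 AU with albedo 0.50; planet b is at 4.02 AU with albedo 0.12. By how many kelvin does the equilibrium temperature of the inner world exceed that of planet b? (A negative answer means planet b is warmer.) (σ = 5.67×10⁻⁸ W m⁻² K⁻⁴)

ΔT ≈ 28.2 K

T_eq = [S₀(1−A)/(4σd²)]^(1/4), so T ∝ (1−A)^(1/4) / √d.
T₁ = [1361×0.50/(4×5.67×10⁻⁸×2.07²)]^(1/4) = 162.67 K.
T₂ = [1361×0.88/(4×5.67×10⁻⁸×4.02²)]^(1/4) = 134.45 K.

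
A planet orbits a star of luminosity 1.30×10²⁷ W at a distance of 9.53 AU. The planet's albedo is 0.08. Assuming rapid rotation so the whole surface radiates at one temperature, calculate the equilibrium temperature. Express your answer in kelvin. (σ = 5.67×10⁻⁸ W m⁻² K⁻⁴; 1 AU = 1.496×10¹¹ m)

T_eq ≈ 120 K

d = 9.53 AU = 1.43×10¹² m.
Flux: S = L/(4πd²) = 1.30×10²⁷/(4π×(1.43×10¹²)²) = 50.9 W m⁻².
Energy balance: absorbed = emitted ⇒ πR²·S(1−A) = 4πR²·σT_eq⁴, so T_eq⁴ = S(1−A)/(4σ).
T_eq = [50.9 × 0.92 / (4 × 5.67×10⁻⁸)]^(1/4) = (2.06×10⁸)^(1/4) = 120 K.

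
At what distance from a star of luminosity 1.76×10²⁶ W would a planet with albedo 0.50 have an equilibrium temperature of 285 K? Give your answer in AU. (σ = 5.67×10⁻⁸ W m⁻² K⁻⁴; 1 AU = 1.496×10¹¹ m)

d ≈ 0.457 AU

From T_eq⁴ = L(1−A)/(16πσd²): d = √[L(1−A)/(16πσT_eq⁴)].
d = √[1.76×10²⁶ × 0.50 / (16π × 5.67×10⁻⁸ × (285)⁴)] = 6.84×10¹⁰ m = 0.457 AU.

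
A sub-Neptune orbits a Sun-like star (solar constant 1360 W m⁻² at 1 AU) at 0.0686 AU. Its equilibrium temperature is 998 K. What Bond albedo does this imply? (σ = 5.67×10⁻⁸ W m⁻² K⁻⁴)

Flux at 0.0686 AU: S = 1360/0.0686² = 2.89×10⁵ W m⁻².
From T_eq⁴ = S(1−A)/(4σ): 1−A = 4σT_eq⁴/S.
1−A = 4 × 5.67×10⁻⁸ × (998)⁴ / 2.89×10⁵ = 0.779.

A ≈ 0.22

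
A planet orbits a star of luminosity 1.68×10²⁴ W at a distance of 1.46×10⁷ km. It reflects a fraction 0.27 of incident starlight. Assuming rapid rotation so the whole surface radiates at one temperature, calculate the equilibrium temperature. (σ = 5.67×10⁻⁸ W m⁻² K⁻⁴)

T_eq ≈ 212 K

d = 1.46×10⁷ km = 1.46×10¹⁰ m.
Flux: S = L/(4πd²) = 1.68×10²⁴/(4π×(1.46×10¹⁰)²) = 627 W m⁻².
Energy balance: absorbed = emitted ⇒ πR²·S(1−A) = 4πR²·σT_eq⁴, so T_eq⁴ = S(1−A)/(4σ).
T_eq = [627 × 0.73 / (4 × 5.67×10⁻⁸)]^(1/4) = (2.02×10⁹)^(1/4) = 212 K.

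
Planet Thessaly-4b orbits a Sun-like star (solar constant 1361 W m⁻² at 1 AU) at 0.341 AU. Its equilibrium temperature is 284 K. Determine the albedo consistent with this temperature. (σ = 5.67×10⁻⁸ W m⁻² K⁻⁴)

Flux at 0.341 AU: S = 1361/0.341² = 1.17×10⁴ W m⁻².
From T_eq⁴ = S(1−A)/(4σ): 1−A = 4σT_eq⁴/S.
1−A = 4 × 5.67×10⁻⁸ × (284)⁴ / 1.17×10⁴ = 0.126.

A ≈ 0.87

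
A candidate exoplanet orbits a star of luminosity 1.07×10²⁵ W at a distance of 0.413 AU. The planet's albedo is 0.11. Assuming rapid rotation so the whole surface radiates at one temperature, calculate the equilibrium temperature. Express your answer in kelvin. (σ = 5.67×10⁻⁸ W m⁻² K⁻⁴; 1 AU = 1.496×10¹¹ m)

d = 0.413 AU = 6.18×10¹⁰ m.
Flux: S = L/(4πd²) = 1.07×10²⁵/(4π×(6.18×10¹⁰)²) = 223 W m⁻².
Energy balance: absorbed = emitted ⇒ πR²·S(1−A) = 4πR²·σT_eq⁴, so T_eq⁴ = S(1−A)/(4σ).
T_eq = [223 × 0.89 / (4 × 5.67×10⁻⁸)]^(1/4) = (8.75×10⁸)^(1/4) = 172 K.

T_eq ≈ 172 K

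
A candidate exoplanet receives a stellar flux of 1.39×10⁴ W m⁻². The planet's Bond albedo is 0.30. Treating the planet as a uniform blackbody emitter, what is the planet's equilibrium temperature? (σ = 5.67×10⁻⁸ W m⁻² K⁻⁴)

Energy balance: absorbed = emitted ⇒ πR²·S(1−A) = 4πR²·σT_eq⁴, so T_eq⁴ = S(1−A)/(4σ).
T_eq = [1.39×10⁴ × 0.70 / (4 × 5.67×10⁻⁸)]^(1/4) = (4.29×10¹⁰)^(1/4) = 455 K.

T_eq ≈ 455 K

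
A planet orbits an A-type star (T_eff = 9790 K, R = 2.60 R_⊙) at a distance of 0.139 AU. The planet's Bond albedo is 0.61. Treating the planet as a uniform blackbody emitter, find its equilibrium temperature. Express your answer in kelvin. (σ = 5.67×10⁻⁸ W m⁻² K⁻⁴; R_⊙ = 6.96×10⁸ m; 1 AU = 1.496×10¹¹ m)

R_⋆ = 2.60 × 6.96×10⁸ = 1.81×10⁹ m.
d = 0.139 AU = 2.08×10¹⁰ m.
L = 4πR_⋆²σT_⋆⁴ = 4π(1.81×10⁹)² × 5.67×10⁻⁸ × (9790)⁴ = 2.14×10²⁸ W.
S = L/(4πd²) = 3.94×10⁶ W m⁻².
Energy balance: absorbed = emitted ⇒ πR²·S(1−A) = 4πR²·σT_eq⁴, so T_eq⁴ = S(1−A)/(4σ).
T_eq = [3.94×10⁶ × 0.39 / (4 × 5.67×10⁻⁸)]^(1/4) = (6.78×10¹²)^(1/4) = 1610 K.

T_eq ≈ 1610 K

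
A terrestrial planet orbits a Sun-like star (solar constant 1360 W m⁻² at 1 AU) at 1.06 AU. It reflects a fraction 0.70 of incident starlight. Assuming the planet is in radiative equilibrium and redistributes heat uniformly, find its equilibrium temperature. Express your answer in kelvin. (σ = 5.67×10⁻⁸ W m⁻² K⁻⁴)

T_eq ≈ 200 K

Flux at 1.06 AU: S = 1360/1.06² = 1210 W m⁻².
Energy balance: absorbed = emitted ⇒ πR²·S(1−A) = 4πR²·σT_eq⁴, so T_eq⁴ = S(1−A)/(4σ).
T_eq = [1210 × 0.30 / (4 × 5.67×10⁻⁸)]^(1/4) = (1.60×10⁹)^(1/4) = 200 K.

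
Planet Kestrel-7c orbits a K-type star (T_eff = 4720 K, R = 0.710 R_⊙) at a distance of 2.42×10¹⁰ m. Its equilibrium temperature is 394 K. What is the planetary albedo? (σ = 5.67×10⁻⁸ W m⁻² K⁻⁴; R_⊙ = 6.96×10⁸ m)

A ≈ 0.53

R_⋆ = 0.710 × 6.96×10⁸ = 4.94×10⁸ m.
L = 4πR_⋆²σT_⋆⁴ = 4π(4.94×10⁸)² × 5.67×10⁻⁸ × (4720)⁴ = 8.64×10²⁵ W.
S = L/(4πd²) = 1.17×10⁴ W m⁻².
From T_eq⁴ = S(1−A)/(4σ): 1−A = 4σT_eq⁴/S.
1−A = 4 × 5.67×10⁻⁸ × (394)⁴ / 1.17×10⁴ = 0.466.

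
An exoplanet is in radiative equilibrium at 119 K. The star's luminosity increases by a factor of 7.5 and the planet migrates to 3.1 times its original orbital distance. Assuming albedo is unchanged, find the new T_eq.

T_eq ∝ L^(1/4) · d^(−1/2).
T′ = 119 × 7.5^(1/4) / 3.1^(1/2) = 112 K.

T_eq ≈ 112 K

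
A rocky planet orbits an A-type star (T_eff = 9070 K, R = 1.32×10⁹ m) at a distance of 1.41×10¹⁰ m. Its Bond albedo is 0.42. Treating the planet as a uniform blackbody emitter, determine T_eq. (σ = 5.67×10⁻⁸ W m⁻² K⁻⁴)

L = 4πR_⋆²σT_⋆⁴ = 4π(1.32×10⁹)² × 5.67×10⁻⁸ × (9070)⁴ = 8.40×10²⁷ W.
S = L/(4πd²) = 3.36×10⁶ W m⁻².
Energy balance: absorbed = emitted ⇒ πR²·S(1−A) = 4πR²·σT_eq⁴, so T_eq⁴ = S(1−A)/(4σ).
T_eq = [3.36×10⁶ × 0.58 / (4 × 5.67×10⁻⁸)]^(1/4) = (8.60×10¹²)^(1/4) = 1710 K.

T_eq ≈ 1710 K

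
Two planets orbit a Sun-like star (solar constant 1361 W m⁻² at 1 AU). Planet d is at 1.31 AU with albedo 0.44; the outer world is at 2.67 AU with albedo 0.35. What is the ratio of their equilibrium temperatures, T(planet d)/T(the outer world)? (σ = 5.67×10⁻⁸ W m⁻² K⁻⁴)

T₁/T₂ ≈ 1.375

T_eq = [S₀(1−A)/(4σd²)]^(1/4), so T ∝ (1−A)^(1/4) / √d.
T₁ = [1361×0.56/(4×5.67×10⁻⁸×1.31²)]^(1/4) = 210.36 K.
T₂ = [1361×0.65/(4×5.67×10⁻⁸×2.67²)]^(1/4) = 152.94 K.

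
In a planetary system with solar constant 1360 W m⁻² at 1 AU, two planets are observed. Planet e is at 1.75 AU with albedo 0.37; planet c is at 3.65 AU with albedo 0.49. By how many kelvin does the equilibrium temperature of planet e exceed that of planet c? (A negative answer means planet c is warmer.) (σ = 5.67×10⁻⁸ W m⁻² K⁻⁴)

ΔT ≈ 64.3 K

T_eq = [S₀(1−A)/(4σd²)]^(1/4), so T ∝ (1−A)^(1/4) / √d.
T₁ = [1360×0.63/(4×5.67×10⁻⁸×1.75²)]^(1/4) = 187.41 K.
T₂ = [1360×0.51/(4×5.67×10⁻⁸×3.65²)]^(1/4) = 123.09 K.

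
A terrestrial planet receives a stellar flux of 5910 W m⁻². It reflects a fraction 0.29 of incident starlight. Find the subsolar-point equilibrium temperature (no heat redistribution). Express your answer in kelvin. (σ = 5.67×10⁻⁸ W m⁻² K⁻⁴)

T_ss ≈ 522 K

At the subsolar point the surface absorbs S(1−A) and emits σT⁴ per unit area — no factor of 4, since only the local patch is in balance.
T = [5910 × 0.71 / 5.67×10⁻⁸]^(1/4) = (7.40×10¹⁰)^(1/4) = 522 K.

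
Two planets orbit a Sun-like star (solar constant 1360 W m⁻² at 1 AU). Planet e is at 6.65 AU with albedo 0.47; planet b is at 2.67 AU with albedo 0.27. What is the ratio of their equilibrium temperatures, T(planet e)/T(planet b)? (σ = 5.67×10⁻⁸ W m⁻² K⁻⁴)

T₁/T₂ ≈ 0.585

T_eq = [S₀(1−A)/(4σd²)]^(1/4), so T ∝ (1−A)^(1/4) / √d.
T₁ = [1360×0.53/(4×5.67×10⁻⁸×6.65²)]^(1/4) = 92.07 K.
T₂ = [1360×0.73/(4×5.67×10⁻⁸×2.67²)]^(1/4) = 157.42 K.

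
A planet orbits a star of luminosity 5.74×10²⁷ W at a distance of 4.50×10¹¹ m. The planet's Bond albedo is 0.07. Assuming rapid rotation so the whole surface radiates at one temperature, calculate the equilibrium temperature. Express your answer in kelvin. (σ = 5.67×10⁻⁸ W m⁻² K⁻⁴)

Flux: S = L/(4πd²) = 5.74×10²⁷/(4π×(4.50×10¹¹)²) = 2260 W m⁻².
Energy balance: absorbed = emitted ⇒ πR²·S(1−A) = 4πR²·σT_eq⁴, so T_eq⁴ = S(1−A)/(4σ).
T_eq = [2260 × 0.93 / (4 × 5.67×10⁻⁸)]^(1/4) = (9.25×10⁹)^(1/4) = 310 K.

T_eq ≈ 310 K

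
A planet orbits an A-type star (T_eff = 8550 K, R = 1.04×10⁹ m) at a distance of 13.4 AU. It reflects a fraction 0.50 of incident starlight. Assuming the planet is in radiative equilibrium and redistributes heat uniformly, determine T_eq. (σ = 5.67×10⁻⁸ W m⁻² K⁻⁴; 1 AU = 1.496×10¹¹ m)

d = 13.4 AU = 2.00×10¹² m.
L = 4πR_⋆²σT_⋆⁴ = 4π(1.04×10⁹)² × 5.67×10⁻⁸ × (8550)⁴ = 4.12×10²⁷ W.
S = L/(4πd²) = 81.6 W m⁻².
Energy balance: absorbed = emitted ⇒ πR²·S(1−A) = 4πR²·σT_eq⁴, so T_eq⁴ = S(1−A)/(4σ).
T_eq = [81.6 × 0.50 / (4 × 5.67×10⁻⁸)]^(1/4) = (1.80×10⁸)^(1/4) = 116 K.

T_eq ≈ 116 K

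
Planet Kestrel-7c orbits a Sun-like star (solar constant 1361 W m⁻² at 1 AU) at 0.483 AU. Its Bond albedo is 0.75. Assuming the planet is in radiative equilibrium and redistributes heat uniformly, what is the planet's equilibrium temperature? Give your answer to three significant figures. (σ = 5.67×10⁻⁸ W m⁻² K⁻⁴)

Flux at 0.483 AU: S = 1361/0.483² = 5830 W m⁻².
Energy balance: absorbed = emitted ⇒ πR²·S(1−A) = 4πR²·σT_eq⁴, so T_eq⁴ = S(1−A)/(4σ).
T_eq = [5830 × 0.25 / (4 × 5.67×10⁻⁸)]^(1/4) = (6.43×10⁹)^(1/4) = 283 K.

T_eq ≈ 283 K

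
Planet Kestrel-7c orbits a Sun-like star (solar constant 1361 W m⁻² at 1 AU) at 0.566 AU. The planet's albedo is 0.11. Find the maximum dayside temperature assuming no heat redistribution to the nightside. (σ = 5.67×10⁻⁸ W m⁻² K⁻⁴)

T_ss ≈ 508 K

Flux at 0.566 AU: S = 1361/0.566² = 4250 W m⁻².
With no redistribution each surface element balances locally: S(1−A) = σT⁴.
T = [4250 × 0.89 / 5.67×10⁻⁸]^(1/4) = (6.67×10¹⁰)^(1/4) = 508 K.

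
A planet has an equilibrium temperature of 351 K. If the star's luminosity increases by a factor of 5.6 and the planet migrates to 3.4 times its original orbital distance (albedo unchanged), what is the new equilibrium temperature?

T_eq ∝ L^(1/4) · d^(−1/2).
T′ = 351 × 5.6^(1/4) / 3.4^(1/2) = 293 K.

T_eq ≈ 293 K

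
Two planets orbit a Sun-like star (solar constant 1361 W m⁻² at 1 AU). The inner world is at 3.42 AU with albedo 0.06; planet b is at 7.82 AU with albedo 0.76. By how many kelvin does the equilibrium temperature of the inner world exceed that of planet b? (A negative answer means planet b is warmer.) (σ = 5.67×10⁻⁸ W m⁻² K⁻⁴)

ΔT ≈ 78.5 K

T_eq = [S₀(1−A)/(4σd²)]^(1/4), so T ∝ (1−A)^(1/4) / √d.
T₁ = [1361×0.94/(4×5.67×10⁻⁸×3.42²)]^(1/4) = 148.19 K.
T₂ = [1361×0.24/(4×5.67×10⁻⁸×7.82²)]^(1/4) = 69.66 K.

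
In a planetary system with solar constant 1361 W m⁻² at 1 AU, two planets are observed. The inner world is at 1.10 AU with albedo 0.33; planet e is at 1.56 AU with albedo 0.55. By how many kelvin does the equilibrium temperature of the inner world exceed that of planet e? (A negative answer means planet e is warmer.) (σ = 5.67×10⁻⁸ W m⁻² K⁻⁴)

T_eq = [S₀(1−A)/(4σd²)]^(1/4), so T ∝ (1−A)^(1/4) / √d.
T₁ = [1361×0.67/(4×5.67×10⁻⁸×1.10²)]^(1/4) = 240.09 K.
T₂ = [1361×0.45/(4×5.67×10⁻⁸×1.56²)]^(1/4) = 182.51 K.

ΔT ≈ 57.6 K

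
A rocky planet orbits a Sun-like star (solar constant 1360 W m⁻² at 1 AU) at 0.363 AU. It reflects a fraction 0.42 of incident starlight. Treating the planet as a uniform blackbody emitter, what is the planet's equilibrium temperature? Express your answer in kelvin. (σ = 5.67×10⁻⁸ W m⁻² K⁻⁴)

T_eq ≈ 403 K

Flux at 0.363 AU: S = 1360/0.363² = 1.03×10⁴ W m⁻².
Energy balance: absorbed = emitted ⇒ πR²·S(1−A) = 4πR²·σT_eq⁴, so T_eq⁴ = S(1−A)/(4σ).
T_eq = [1.03×10⁴ × 0.58 / (4 × 5.67×10⁻⁸)]^(1/4) = (2.64×10¹⁰)^(1/4) = 403 K.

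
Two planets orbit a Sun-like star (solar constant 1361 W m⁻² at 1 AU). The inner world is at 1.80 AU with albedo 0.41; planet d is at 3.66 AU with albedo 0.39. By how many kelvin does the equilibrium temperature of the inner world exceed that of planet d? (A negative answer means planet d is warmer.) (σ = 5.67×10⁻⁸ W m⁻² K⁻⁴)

T_eq = [S₀(1−A)/(4σd²)]^(1/4), so T ∝ (1−A)^(1/4) / √d.
T₁ = [1361×0.59/(4×5.67×10⁻⁸×1.80²)]^(1/4) = 181.82 K.
T₂ = [1361×0.61/(4×5.67×10⁻⁸×3.66²)]^(1/4) = 128.57 K.

ΔT ≈ 53.2 K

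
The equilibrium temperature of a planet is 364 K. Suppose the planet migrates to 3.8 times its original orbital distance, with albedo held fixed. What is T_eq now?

T_eq ≈ 187 K

T_eq ∝ L^(1/4) · d^(−1/2).
T′ = 364 / 3.8^(1/2) = 187 K.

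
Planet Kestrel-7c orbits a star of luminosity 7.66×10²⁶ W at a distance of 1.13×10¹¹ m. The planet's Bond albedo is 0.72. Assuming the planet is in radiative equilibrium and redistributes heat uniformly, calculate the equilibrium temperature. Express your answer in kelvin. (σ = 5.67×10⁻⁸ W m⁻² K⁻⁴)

T_eq ≈ 277 K

Flux: S = L/(4πd²) = 7.66×10²⁶/(4π×(1.13×10¹¹)²) = 4770 W m⁻².
Energy balance: absorbed = emitted ⇒ πR²·S(1−A) = 4πR²·σT_eq⁴, so T_eq⁴ = S(1−A)/(4σ).
T_eq = [4770 × 0.28 / (4 × 5.67×10⁻⁸)]^(1/4) = (5.89×10⁹)^(1/4) = 277 K.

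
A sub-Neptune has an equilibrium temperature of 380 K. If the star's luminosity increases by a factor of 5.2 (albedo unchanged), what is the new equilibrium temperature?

T_eq ≈ 574 K

T_eq ∝ L^(1/4) · d^(−1/2).
T′ = 380 × 5.2^(1/4) = 574 K.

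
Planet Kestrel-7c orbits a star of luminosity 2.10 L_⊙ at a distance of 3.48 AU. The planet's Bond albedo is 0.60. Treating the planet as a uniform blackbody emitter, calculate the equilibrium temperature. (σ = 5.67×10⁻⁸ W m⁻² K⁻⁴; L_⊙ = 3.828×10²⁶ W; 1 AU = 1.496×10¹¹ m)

d = 3.48 AU = 5.21×10¹¹ m.
L = 2.10 × 3.828×10²⁶ = 8.04×10²⁶ W.
Flux: S = L/(4πd²) = 8.04×10²⁶/(4π×(5.21×10¹¹)²) = 236 W m⁻².
Energy balance: absorbed = emitted ⇒ πR²·S(1−A) = 4πR²·σT_eq⁴, so T_eq⁴ = S(1−A)/(4σ).
T_eq = [236 × 0.40 / (4 × 5.67×10⁻⁸)]^(1/4) = (4.16×10⁸)^(1/4) = 143 K.

T_eq ≈ 143 K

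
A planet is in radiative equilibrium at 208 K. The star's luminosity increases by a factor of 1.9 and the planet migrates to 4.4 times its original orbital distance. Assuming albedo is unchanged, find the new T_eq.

T_eq ≈ 116 K

T_eq ∝ L^(1/4) · d^(−1/2).
T′ = 208 × 1.9^(1/4) / 4.4^(1/2) = 116 K.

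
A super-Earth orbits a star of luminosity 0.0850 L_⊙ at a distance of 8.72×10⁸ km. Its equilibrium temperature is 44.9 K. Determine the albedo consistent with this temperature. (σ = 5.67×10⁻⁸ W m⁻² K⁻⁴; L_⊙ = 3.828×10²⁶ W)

A ≈ 0.73

d = 8.72×10⁸ km = 8.72×10¹¹ m.
L = 0.0850 × 3.828×10²⁶ = 3.25×10²⁵ W.
Flux: S = L/(4πd²) = 3.25×10²⁵/(4π×(8.72×10¹¹)²) = 3.41 W m⁻².
From T_eq⁴ = S(1−A)/(4σ): 1−A = 4σT_eq⁴/S.
1−A = 4 × 5.67×10⁻⁸ × (44.9)⁴ / 3.41 = 0.271.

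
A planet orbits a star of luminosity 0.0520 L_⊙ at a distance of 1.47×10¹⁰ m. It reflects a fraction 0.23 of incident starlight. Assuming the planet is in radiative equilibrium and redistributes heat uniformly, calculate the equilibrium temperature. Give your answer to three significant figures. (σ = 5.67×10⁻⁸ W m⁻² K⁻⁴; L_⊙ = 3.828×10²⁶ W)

L = 0.0520 × 3.828×10²⁶ = 1.99×10²⁵ W.
Flux: S = L/(4πd²) = 1.99×10²⁵/(4π×(1.47×10¹⁰)²) = 7330 W m⁻².
Energy balance: absorbed = emitted ⇒ πR²·S(1−A) = 4πR²·σT_eq⁴, so T_eq⁴ = S(1−A)/(4σ).
T_eq = [7330 × 0.77 / (4 × 5.67×10⁻⁸)]^(1/4) = (2.49×10¹⁰)^(1/4) = 397 K.

T_eq ≈ 397 K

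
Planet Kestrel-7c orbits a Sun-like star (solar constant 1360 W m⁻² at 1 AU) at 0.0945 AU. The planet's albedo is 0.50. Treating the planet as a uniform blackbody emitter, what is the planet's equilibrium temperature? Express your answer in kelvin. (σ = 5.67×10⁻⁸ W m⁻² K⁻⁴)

Flux at 0.0945 AU: S = 1360/0.0945² = 1.52×10⁵ W m⁻².
Energy balance: absorbed = emitted ⇒ πR²·S(1−A) = 4πR²·σT_eq⁴, so T_eq⁴ = S(1−A)/(4σ).
T_eq = [1.52×10⁵ × 0.50 / (4 × 5.67×10⁻⁸)]^(1/4) = (3.36×10¹¹)^(1/4) = 761 K.

T_eq ≈ 761 K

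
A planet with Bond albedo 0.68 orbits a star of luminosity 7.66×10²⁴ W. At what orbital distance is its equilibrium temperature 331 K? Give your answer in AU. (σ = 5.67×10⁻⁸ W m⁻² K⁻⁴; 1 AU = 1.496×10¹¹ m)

From T_eq⁴ = L(1−A)/(16πσd²): d = √[L(1−A)/(16πσT_eq⁴)].
d = √[7.66×10²⁴ × 0.32 / (16π × 5.67×10⁻⁸ × (331)⁴)] = 8.46×10⁹ m = 0.0566 AU.

d ≈ 0.0566 AU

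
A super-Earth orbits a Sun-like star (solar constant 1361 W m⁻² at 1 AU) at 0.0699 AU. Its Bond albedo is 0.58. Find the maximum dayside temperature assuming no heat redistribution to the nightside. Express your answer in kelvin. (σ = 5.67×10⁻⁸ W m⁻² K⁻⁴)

Flux at 0.0699 AU: S = 1361/0.0699² = 2.79×10⁵ W m⁻².
With no redistribution each surface element balances locally: S(1−A) = σT⁴.
T = [2.79×10⁵ × 0.42 / 5.67×10⁻⁸]^(1/4) = (2.06×10¹²)^(1/4) = 1200 K.

T_ss ≈ 1200 K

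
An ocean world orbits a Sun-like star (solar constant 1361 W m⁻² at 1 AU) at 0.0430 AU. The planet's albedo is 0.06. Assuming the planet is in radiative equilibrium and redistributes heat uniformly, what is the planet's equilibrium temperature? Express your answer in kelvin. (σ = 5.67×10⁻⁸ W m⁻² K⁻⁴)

Flux at 0.0430 AU: S = 1361/0.0430² = 7.36×10⁵ W m⁻².
Energy balance: absorbed = emitted ⇒ πR²·S(1−A) = 4πR²·σT_eq⁴, so T_eq⁴ = S(1−A)/(4σ).
T_eq = [7.36×10⁵ × 0.94 / (4 × 5.67×10⁻⁸)]^(1/4) = (3.05×10¹²)^(1/4) = 1320 K.

T_eq ≈ 1320 K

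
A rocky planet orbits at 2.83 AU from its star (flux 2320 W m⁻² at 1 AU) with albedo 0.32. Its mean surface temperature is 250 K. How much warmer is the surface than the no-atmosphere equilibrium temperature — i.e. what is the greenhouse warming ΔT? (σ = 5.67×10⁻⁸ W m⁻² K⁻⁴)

ΔT ≈ 78.3 K

S = 2320/2.83² = 289.7 W m⁻².
T_eq = [S(1−A)/(4σ)]^(1/4) = [289.7×0.68/(4×5.67×10⁻⁸)]^(1/4) = 171.7 K.
ΔT = T_surf − T_eq = 250 − 171.7.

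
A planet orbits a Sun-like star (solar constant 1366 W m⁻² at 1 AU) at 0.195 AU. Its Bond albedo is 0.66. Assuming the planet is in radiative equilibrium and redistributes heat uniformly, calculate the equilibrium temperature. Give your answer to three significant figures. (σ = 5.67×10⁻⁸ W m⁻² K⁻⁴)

T_eq ≈ 482 K

Flux at 0.195 AU: S = 1366/0.195² = 3.59×10⁴ W m⁻².
Energy balance: absorbed = emitted ⇒ πR²·S(1−A) = 4πR²·σT_eq⁴, so T_eq⁴ = S(1−A)/(4σ).
T_eq = [3.59×10⁴ × 0.34 / (4 × 5.67×10⁻⁸)]^(1/4) = (5.39×10¹⁰)^(1/4) = 482 K.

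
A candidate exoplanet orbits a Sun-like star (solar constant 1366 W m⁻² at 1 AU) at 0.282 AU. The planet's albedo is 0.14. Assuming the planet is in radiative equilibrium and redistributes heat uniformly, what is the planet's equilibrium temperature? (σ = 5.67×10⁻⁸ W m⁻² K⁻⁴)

T_eq ≈ 505 K

Flux at 0.282 AU: S = 1366/0.282² = 1.72×10⁴ W m⁻².
Energy balance: absorbed = emitted ⇒ πR²·S(1−A) = 4πR²·σT_eq⁴, so T_eq⁴ = S(1−A)/(4σ).
T_eq = [1.72×10⁴ × 0.86 / (4 × 5.67×10⁻⁸)]^(1/4) = (6.51×10¹⁰)^(1/4) = 505 K.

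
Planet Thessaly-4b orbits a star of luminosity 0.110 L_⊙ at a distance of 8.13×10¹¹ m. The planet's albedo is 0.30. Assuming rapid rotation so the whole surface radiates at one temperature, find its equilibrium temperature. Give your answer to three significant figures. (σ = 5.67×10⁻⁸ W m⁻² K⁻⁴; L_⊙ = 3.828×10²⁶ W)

L = 0.110 × 3.828×10²⁶ = 4.21×10²⁵ W.
Flux: S = L/(4πd²) = 4.21×10²⁵/(4π×(8.13×10¹¹)²) = 5.07 W m⁻².
Energy balance: absorbed = emitted ⇒ πR²·S(1−A) = 4πR²·σT_eq⁴, so T_eq⁴ = S(1−A)/(4σ).
T_eq = [5.07 × 0.70 / (4 × 5.67×10⁻⁸)]^(1/4) = (1.56×10⁷)^(1/4) = 62.9 K.

T_eq ≈ 62.9 K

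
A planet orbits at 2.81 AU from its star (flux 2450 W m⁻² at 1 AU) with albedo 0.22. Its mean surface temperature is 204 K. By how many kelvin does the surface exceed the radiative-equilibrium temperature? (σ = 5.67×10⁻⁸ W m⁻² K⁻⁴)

ΔT ≈ 23.3 K

S = 2450/2.81² = 310.3 W m⁻².
T_eq = [S(1−A)/(4σ)]^(1/4) = [310.3×0.78/(4×5.67×10⁻⁸)]^(1/4) = 180.7 K.
ΔT = T_surf − T_eq = 204 − 180.7.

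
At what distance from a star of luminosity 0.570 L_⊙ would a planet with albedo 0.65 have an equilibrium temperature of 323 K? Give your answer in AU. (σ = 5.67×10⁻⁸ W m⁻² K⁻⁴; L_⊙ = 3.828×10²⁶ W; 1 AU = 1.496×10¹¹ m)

L = 0.570 × 3.828×10²⁶ = 2.18×10²⁶ W.
From T_eq⁴ = L(1−A)/(16πσd²): d = √[L(1−A)/(16πσT_eq⁴)].
d = √[2.18×10²⁶ × 0.35 / (16π × 5.67×10⁻⁸ × (323)⁴)] = 4.96×10¹⁰ m = 0.332 AU.

d ≈ 0.332 AU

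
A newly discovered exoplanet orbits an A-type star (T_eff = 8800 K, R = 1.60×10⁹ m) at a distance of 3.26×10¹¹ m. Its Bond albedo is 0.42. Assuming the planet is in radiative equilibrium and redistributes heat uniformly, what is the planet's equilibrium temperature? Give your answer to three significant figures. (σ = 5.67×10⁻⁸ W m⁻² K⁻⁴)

L = 4πR_⋆²σT_⋆⁴ = 4π(1.60×10⁹)² × 5.67×10⁻⁸ × (8800)⁴ = 1.09×10²⁸ W.
S = L/(4πd²) = 8190 W m⁻².
Energy balance: absorbed = emitted ⇒ πR²·S(1−A) = 4πR²·σT_eq⁴, so T_eq⁴ = S(1−A)/(4σ).
T_eq = [8190 × 0.58 / (4 × 5.67×10⁻⁸)]^(1/4) = (2.09×10¹⁰)^(1/4) = 380 K.

T_eq ≈ 380 K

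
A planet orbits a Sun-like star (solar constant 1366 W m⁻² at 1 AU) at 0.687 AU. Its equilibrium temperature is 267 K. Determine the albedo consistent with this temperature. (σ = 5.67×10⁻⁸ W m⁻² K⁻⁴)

A ≈ 0.60

Flux at 0.687 AU: S = 1366/0.687² = 2890 W m⁻².
From T_eq⁴ = S(1−A)/(4σ): 1−A = 4σT_eq⁴/S.
1−A = 4 × 5.67×10⁻⁸ × (267)⁴ / 2890 = 0.398.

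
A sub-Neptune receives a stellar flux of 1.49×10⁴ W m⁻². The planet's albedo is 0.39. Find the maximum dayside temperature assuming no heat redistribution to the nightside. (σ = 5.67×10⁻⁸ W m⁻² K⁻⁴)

T_ss ≈ 633 K

With no redistribution each surface element balances locally: S(1−A) = σT⁴.
T = [1.49×10⁴ × 0.61 / 5.67×10⁻⁸]^(1/4) = (1.60×10¹¹)^(1/4) = 633 K.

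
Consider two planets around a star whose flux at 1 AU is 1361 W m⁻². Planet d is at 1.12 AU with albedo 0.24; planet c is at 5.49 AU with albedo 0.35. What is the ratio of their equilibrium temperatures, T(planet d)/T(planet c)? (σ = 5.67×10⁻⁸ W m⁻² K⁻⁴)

T_eq = [S₀(1−A)/(4σd²)]^(1/4), so T ∝ (1−A)^(1/4) / √d.
T₁ = [1361×0.76/(4×5.67×10⁻⁸×1.12²)]^(1/4) = 245.55 K.
T₂ = [1361×0.65/(4×5.67×10⁻⁸×5.49²)]^(1/4) = 106.66 K.

T₁/T₂ ≈ 2.302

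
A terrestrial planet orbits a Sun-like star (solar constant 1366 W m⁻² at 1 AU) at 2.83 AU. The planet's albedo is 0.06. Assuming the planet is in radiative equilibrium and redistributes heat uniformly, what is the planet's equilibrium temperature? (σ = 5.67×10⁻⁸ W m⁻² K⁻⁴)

T_eq ≈ 163 K

Flux at 2.83 AU: S = 1366/2.83² = 171 W m⁻².
Energy balance: absorbed = emitted ⇒ πR²·S(1−A) = 4πR²·σT_eq⁴, so T_eq⁴ = S(1−A)/(4σ).
T_eq = [171 × 0.94 / (4 × 5.67×10⁻⁸)]^(1/4) = (7.07×10⁸)^(1/4) = 163 K.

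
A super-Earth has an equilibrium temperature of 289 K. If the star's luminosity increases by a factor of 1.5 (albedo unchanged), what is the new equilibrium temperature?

T_eq ≈ 320 K

T_eq ∝ L^(1/4) · d^(−1/2).
T′ = 289 × 1.5^(1/4) = 320 K.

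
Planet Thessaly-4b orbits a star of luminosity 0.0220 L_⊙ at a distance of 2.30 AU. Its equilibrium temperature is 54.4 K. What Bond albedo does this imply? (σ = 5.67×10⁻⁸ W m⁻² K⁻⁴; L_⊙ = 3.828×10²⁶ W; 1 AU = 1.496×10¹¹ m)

A ≈ 0.65

d = 2.30 AU = 3.44×10¹¹ m.
L = 0.0220 × 3.828×10²⁶ = 8.42×10²⁴ W.
Flux: S = L/(4πd²) = 8.42×10²⁴/(4π×(3.44×10¹¹)²) = 5.66 W m⁻².
From T_eq⁴ = S(1−A)/(4σ): 1−A = 4σT_eq⁴/S.
1−A = 4 × 5.67×10⁻⁸ × (54.4)⁴ / 5.66 = 0.351.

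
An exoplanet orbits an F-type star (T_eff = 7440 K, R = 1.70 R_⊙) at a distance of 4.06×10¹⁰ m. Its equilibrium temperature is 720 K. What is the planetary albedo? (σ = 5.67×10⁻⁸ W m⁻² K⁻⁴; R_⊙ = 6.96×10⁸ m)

R_⋆ = 1.70 × 6.96×10⁸ = 1.18×10⁹ m.
L = 4πR_⋆²σT_⋆⁴ = 4π(1.18×10⁹)² × 5.67×10⁻⁸ × (7440)⁴ = 3.06×10²⁷ W.
S = L/(4πd²) = 1.48×10⁵ W m⁻².
From T_eq⁴ = S(1−A)/(4σ): 1−A = 4σT_eq⁴/S.
1−A = 4 × 5.67×10⁻⁸ × (720)⁴ / 1.48×10⁵ = 0.413.

A ≈ 0.59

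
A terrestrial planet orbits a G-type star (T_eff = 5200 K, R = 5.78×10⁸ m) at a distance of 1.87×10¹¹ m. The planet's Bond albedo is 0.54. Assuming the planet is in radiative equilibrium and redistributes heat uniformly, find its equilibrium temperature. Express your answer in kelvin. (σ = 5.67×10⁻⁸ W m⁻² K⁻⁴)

L = 4πR_⋆²σT_⋆⁴ = 4π(5.78×10⁸)² × 5.67×10⁻⁸ × (5200)⁴ = 1.74×10²⁶ W.
S = L/(4πd²) = 396 W m⁻².
Energy balance: absorbed = emitted ⇒ πR²·S(1−A) = 4πR²·σT_eq⁴, so T_eq⁴ = S(1−A)/(4σ).
T_eq = [396 × 0.46 / (4 × 5.67×10⁻⁸)]^(1/4) = (8.03×10⁸)^(1/4) = 168 K.

T_eq ≈ 168 K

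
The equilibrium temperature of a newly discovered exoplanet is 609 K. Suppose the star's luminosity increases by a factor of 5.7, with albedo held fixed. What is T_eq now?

T_eq ≈ 941 K

T_eq ∝ L^(1/4) · d^(−1/2).
T′ = 609 × 5.7^(1/4) = 941 K.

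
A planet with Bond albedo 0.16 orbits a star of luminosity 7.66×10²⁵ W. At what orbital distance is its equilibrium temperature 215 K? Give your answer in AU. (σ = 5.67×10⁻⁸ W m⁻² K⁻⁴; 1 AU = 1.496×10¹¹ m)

d ≈ 0.687 AU

From T_eq⁴ = L(1−A)/(16πσd²): d = √[L(1−A)/(16πσT_eq⁴)].
d = √[7.66×10²⁵ × 0.84 / (16π × 5.67×10⁻⁸ × (215)⁴)] = 1.03×10¹¹ m = 0.687 AU.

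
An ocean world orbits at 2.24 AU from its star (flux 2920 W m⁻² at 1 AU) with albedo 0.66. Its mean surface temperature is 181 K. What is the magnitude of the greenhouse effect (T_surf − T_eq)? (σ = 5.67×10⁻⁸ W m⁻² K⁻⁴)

S = 2920/2.24² = 582.0 W m⁻².
T_eq = [S(1−A)/(4σ)]^(1/4) = [582.0×0.34/(4×5.67×10⁻⁸)]^(1/4) = 171.9 K.
ΔT = T_surf − T_eq = 181 − 171.9.

ΔT ≈ 9.1 K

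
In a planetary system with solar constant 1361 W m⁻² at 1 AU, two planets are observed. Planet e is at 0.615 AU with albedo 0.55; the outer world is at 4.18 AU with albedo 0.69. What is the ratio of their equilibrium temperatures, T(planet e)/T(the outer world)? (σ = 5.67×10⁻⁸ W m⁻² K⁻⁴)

T₁/T₂ ≈ 2.862

T_eq = [S₀(1−A)/(4σd²)]^(1/4), so T ∝ (1−A)^(1/4) / √d.
T₁ = [1361×0.45/(4×5.67×10⁻⁸×0.615²)]^(1/4) = 290.68 K.
T₂ = [1361×0.31/(4×5.67×10⁻⁸×4.18²)]^(1/4) = 101.58 K.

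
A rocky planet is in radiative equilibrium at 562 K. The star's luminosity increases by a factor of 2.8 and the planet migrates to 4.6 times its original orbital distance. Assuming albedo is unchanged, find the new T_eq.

T_eq ≈ 339 K

T_eq ∝ L^(1/4) · d^(−1/2).
T′ = 562 × 2.8^(1/4) / 4.6^(1/2) = 339 K.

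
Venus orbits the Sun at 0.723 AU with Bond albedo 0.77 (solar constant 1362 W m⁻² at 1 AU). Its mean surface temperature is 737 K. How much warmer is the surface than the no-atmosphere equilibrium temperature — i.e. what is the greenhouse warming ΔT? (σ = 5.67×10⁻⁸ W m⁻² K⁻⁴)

S = 1362/0.723² = 2606 W m⁻².
T_eq = [S(1−A)/(4σ)]^(1/4) = [2606×0.23/(4×5.67×10⁻⁸)]^(1/4) = 226.7 K.
ΔT = T_surf − T_eq = 737 − 226.7.

ΔT ≈ 510.3 K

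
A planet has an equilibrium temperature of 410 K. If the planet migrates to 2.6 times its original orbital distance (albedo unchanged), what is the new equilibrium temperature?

T_eq ≈ 254 K

T_eq ∝ L^(1/4) · d^(−1/2).
T′ = 410 / 2.6^(1/2) = 254 K.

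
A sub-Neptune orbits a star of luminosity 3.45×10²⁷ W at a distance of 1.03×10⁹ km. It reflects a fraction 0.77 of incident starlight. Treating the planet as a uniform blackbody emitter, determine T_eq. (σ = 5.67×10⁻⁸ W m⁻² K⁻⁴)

d = 1.03×10⁹ km = 1.03×10¹² m.
Flux: S = L/(4πd²) = 3.45×10²⁷/(4π×(1.03×10¹²)²) = 259 W m⁻².
Energy balance: absorbed = emitted ⇒ πR²·S(1−A) = 4πR²·σT_eq⁴, so T_eq⁴ = S(1−A)/(4σ).
T_eq = [259 × 0.23 / (4 × 5.67×10⁻⁸)]^(1/4) = (2.62×10⁸)^(1/4) = 127 K.

T_eq ≈ 127 K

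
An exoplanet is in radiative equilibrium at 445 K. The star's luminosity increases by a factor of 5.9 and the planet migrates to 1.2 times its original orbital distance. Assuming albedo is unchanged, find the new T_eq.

T_eq ≈ 633 K

T_eq ∝ L^(1/4) · d^(−1/2).
T′ = 445 × 5.9^(1/4) / 1.2^(1/2) = 633 K.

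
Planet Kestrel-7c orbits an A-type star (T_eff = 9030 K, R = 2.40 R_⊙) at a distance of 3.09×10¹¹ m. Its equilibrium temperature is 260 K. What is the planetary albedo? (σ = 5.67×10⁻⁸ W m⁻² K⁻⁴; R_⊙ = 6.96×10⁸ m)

R_⋆ = 2.40 × 6.96×10⁸ = 1.67×10⁹ m.
L = 4πR_⋆²σT_⋆⁴ = 4π(1.67×10⁹)² × 5.67×10⁻⁸ × (9030)⁴ = 1.32×10²⁸ W.
S = L/(4πd²) = 1.10×10⁴ W m⁻².
From T_eq⁴ = S(1−A)/(4σ): 1−A = 4σT_eq⁴/S.
1−A = 4 × 5.67×10⁻⁸ × (260)⁴ / 1.10×10⁴ = 0.094.

A ≈ 0.91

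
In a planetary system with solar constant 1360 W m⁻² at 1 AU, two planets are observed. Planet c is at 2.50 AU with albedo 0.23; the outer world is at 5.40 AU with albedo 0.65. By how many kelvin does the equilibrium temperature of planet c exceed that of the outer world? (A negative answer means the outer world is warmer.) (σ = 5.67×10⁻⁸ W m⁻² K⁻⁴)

T_eq = [S₀(1−A)/(4σd²)]^(1/4), so T ∝ (1−A)^(1/4) / √d.
T₁ = [1360×0.77/(4×5.67×10⁻⁸×2.50²)]^(1/4) = 164.86 K.
T₂ = [1360×0.35/(4×5.67×10⁻⁸×5.40²)]^(1/4) = 92.11 K.

ΔT ≈ 72.8 K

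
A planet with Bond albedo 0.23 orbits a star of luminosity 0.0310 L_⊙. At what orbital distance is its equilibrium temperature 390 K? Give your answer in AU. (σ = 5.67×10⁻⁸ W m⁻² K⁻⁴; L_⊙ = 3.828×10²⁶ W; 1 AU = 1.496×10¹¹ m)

d ≈ 0.0787 AU

L = 0.0310 × 3.828×10²⁶ = 1.19×10²⁵ W.
From T_eq⁴ = L(1−A)/(16πσd²): d = √[L(1−A)/(16πσT_eq⁴)].
d = √[1.19×10²⁵ × 0.77 / (16π × 5.67×10⁻⁸ × (390)⁴)] = 1.18×10¹⁰ m = 0.0787 AU.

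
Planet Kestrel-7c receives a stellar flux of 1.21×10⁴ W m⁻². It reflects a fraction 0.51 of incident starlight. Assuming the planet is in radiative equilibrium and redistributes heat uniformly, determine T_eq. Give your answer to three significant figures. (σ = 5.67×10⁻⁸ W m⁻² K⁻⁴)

T_eq ≈ 402 K

Energy balance: absorbed = emitted ⇒ πR²·S(1−A) = 4πR²·σT_eq⁴, so T_eq⁴ = S(1−A)/(4σ).
T_eq = [1.21×10⁴ × 0.49 / (4 × 5.67×10⁻⁸)]^(1/4) = (2.61×10¹⁰)^(1/4) = 402 K.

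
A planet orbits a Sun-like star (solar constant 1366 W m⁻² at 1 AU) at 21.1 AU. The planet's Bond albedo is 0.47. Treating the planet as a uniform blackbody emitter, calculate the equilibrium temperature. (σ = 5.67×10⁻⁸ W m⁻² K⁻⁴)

T_eq ≈ 51.7 K

Flux at 21.1 AU: S = 1366/21.1² = 3.07 W m⁻².
Energy balance: absorbed = emitted ⇒ πR²·S(1−A) = 4πR²·σT_eq⁴, so T_eq⁴ = S(1−A)/(4σ).
T_eq = [3.07 × 0.53 / (4 × 5.67×10⁻⁸)]^(1/4) = (7.17×10⁶)^(1/4) = 51.7 K.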